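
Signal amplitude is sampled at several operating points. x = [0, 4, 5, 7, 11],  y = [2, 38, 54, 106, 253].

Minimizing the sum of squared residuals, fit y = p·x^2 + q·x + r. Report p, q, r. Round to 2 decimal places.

Forming AᵀA = [[17923, 1863, 211]; [1863, 211, 27]; [211, 27, 5]] and Aᵀy = [37765, 3947, 453]ᵀ gives AᵀA·[p, q, r]ᵀ = Aᵀy.
Inverting the 3×3 Gram matrix, [p, q, r]ᵀ = [162371/80536, 51791/80536, 82417/40268]ᵀ.

p = 2.02, q = 0.64, r = 2.05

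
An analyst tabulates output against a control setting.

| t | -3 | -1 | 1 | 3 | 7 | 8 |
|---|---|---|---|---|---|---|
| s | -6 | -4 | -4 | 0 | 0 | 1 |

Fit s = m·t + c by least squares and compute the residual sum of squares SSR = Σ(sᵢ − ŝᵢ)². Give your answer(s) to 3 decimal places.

SSR = 4.998

With design matrix M, MᵀM = [[133, 15]; [15, 6]] and Mᵀs = [26, -13]ᵀ.
Δ = 133·6 − 15² = 573.
m = (26·6 − 15·(-13))/573 = 117/191; c = (133·(-13) − 15·26)/573 = -2119/573.
Residuals: -266/573, 178/573, -524/573, 1066/573, -338/573, -116/573; SSR = 2864/573.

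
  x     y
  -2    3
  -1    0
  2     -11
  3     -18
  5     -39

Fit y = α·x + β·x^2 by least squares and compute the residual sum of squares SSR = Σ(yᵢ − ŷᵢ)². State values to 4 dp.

The normal equations are: 43·α + 151·β = -277;  151·α + 739·β = -1169.
Δ = 43·739 − 151² = 8976.
α = ((-277)·739 − 151·(-1169))/8976 = -3523/1122; β = (43·(-1169) − 151·(-277))/8976 = -1055/1122.
Residuals: 90/187, -1234/561, -538/561, -2/17, 116/561; SSR = 3392/561.

SSR = 6.0463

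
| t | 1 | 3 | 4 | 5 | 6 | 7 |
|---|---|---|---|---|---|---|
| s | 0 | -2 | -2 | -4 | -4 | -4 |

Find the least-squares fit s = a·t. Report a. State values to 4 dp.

Forming XᵀX = [[136]] and Xᵀs = [-86]ᵀ gives XᵀX·[a]ᵀ = Xᵀs.
a = (-86)/136 = -0.632353.

a = -0.6324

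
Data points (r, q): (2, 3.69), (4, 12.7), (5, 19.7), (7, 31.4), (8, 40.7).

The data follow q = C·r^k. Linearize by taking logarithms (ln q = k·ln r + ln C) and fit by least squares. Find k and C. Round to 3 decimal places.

k = 1.722, C = 1.149

With ln qᵢ as the transformed response and ln rᵢ as the regressor:
XᵀX = [[13.1032, 7.7142]; [7.7142, 5]], rhs = [23.6396, 13.9809]ᵀ  (here Σln r = 7.7142, Σ(ln r)² = 13.1032, Σln q = 13.9809, Σln r·ln q = 23.6396).
Δ = 13.1032·5 − (7.7142)² = 6.0066; k = (23.6396·5 − 7.7142·13.9809)/6.0066 = 1.72246, ln C = (13.1032·13.9809 − 7.7142·23.6396)/6.0066 = 0.13869, so C = exp(0.13869) = 1.14877.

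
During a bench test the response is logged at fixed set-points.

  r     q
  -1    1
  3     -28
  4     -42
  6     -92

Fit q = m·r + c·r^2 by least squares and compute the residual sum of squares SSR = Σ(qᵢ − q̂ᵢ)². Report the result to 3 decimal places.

SSR = 6.522

Entries of XᵀX: Σr·r = 62, Σr·r^2 = 306, Σr^2·r^2 = 1634.
Right-hand side: Σr·q = -805, Σr^2·q = -4235.
Determinant 62·1634 − 306² = 7672.
m = ((-805)·1634 − 306·(-4235))/7672 = -695/274; c = (62·(-4235) − 306·(-805))/7672 = -290/137.
Residuals: 159/274, -367/274, 276/137, -79/137; SSR = 1787/274.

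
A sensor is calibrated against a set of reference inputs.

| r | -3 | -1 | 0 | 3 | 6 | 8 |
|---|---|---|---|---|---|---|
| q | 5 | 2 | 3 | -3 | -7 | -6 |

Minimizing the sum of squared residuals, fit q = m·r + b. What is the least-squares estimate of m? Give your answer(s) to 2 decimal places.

m = -1.13

Setting ∂/∂m … = 0 gives: 119·m + 13·b = -116;  13·m + 6·b = -6.
(Σr·r = 119, Σr = 13, Σ1 = 6, Σr·q = -116, Σq = -6.)
Determinant 119·6 − 13² = 545.
m = ((-116)·6 − 13·(-6))/545 = -618/545; b = (119·(-6) − 13·(-116))/545 = 794/545.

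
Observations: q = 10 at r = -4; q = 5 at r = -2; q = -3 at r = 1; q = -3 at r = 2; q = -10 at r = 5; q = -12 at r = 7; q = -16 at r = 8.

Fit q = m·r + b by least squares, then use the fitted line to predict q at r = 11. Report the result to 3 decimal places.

q̂ = -21.789

With design matrix X, XᵀX = [[163, 17]; [17, 7]] and Xᵀq = [-321, -29]ᵀ.
Eliminating b: 7·(row 1) − 17·(row 2) gives 852·m = 7·(-321) − 17·(-29) = -1754, so m = -877/426.
Then b = ((-29) − 17·(-877/426))/7 = 365/426.
At r = 11: q̂ = (-877/426)·(11) + (365/426)·(1) = -1547/71.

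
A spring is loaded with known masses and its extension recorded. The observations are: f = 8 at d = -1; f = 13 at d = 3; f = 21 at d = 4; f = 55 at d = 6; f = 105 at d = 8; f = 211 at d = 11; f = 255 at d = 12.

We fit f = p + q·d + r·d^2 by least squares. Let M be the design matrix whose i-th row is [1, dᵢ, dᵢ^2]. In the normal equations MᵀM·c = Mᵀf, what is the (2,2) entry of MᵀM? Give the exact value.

Row 2 ↔ basis d, column 2 ↔ basis d, so (MᵀM)_{2,2} = Σᵢ (d)·(d) = (-1)·(-1) + (3)·(3) + (4)·(4) + (6)·(6) + (8)·(8) + (11)·(11) + (12)·(12) = 391.

391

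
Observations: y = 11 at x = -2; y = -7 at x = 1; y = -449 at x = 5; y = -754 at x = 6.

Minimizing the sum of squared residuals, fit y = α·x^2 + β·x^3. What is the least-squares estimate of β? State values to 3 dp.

β = -2.965

From the data, Σx^2·x^2 = 1938, Σx^2·x^3 = 10870, Σx^3·x^3 = 62346.
Right-hand side: Σx^2·y = -38332, Σx^3·y = -219084.
Δ = 1938·62346 − 10870² = 2669648.
α = ((-38332)·62346 − 10870·(-219084))/2669648 = -525237/166853; β = (1938·(-219084) − 10870·(-38332))/2669648 = -494747/166853.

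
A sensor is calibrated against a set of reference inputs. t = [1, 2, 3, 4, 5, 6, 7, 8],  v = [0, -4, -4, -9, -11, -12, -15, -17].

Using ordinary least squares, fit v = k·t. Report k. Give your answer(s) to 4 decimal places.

With design matrix X, XᵀX = [[204]] and Xᵀv = [-424]ᵀ.
k = (-424)/204 = -2.07843.

k = -2.0784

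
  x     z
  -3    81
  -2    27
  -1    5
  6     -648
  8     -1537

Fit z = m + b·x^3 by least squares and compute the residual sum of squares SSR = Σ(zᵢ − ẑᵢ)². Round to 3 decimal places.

SSR = 5.227

Sums needed: Σ1 = 5, Σx^3 = 692, Σx^3·x^3 = 309594.
And Σz = -2072, Σx^3·z = -929320.
MᵀM·[m, b]ᵀ = Mᵀz becomes [[5, 692]; [692, 309594]]·[m, b]ᵀ = [-2072, -929320]ᵀ.
Eliminating b: 309594·(row 1) − 692·(row 2) gives 1069106·m = 309594·(-2072) − 692·(-929320) = 1610672, so m = 805336/534553.
Then b = ((-929320) − 692·(805336/534553))/309594 = -1606388/534553.
Residuals: -879019/534553, 776491/534553, 261041/534553, -215872/534553, 57359/534553; SSR = 2794196/534553.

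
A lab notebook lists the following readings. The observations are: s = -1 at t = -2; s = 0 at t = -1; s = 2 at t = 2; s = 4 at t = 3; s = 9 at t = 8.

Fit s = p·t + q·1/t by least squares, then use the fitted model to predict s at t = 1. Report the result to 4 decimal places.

Entries of AᵀA: Σt·t = 82, Σt·1/t = 5, Σ1/t·1/t = 937/576.
And Σt·s = 90, Σ1/t·s = 95/24.
Normal equations: [[82, 5]; [5, 937/576]]·[p, q]ᵀ = [90, 95/24]ᵀ.
Δ = 82·(937/576) − 5² = 31217/288.
p = (90·(937/576) − 5·(95/24))/(31217/288) = 36465/31217; q = (82·(95/24) − 5·90)/(31217/288) = -36120/31217.
At t = 1: ŝ = (36465/31217)·(1) + (-36120/31217)·(1) = 345/31217.

ŝ = 0.0111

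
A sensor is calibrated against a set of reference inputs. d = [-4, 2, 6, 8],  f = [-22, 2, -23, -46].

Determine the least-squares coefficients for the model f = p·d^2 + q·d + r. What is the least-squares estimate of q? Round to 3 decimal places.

The normal equations are: 5664·p + 672·q + 120·r = -4116;  672·p + 120·q + 12·r = -414;  120·p + 12·q + 4·r = -89.
Row-reducing yields p = -175/176, q = 171/88, r = 7/4.

q = 1.943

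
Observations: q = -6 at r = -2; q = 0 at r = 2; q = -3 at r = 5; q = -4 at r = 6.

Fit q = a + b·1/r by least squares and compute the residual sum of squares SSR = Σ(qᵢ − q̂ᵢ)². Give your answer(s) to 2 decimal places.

SSR = 2.73

The normal system AᵀA·[a, b]ᵀ = Aᵀq is [[4, 11/30]; [11/30, 511/900]]·[a, b]ᵀ = [-13, 26/15]ᵀ.
det = 4·(511/900) − (11/30)² = 641/300.
a = ((-13)·(511/900) − (11/30)·(26/15))/(641/300) = -2405/641; b = (4·(26/15) − (11/30)·(-13))/(641/300) = 3510/641.
Residuals: 314/641, 650/641, -220/641, -744/641; SSR = 1752/641.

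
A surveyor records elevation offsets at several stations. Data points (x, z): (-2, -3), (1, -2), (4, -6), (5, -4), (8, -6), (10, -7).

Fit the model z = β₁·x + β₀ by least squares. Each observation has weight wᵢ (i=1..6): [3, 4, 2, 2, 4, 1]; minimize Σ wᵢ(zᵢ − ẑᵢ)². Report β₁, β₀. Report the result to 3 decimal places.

Entries of AᵀWA: Σwᵢ·x·x = 454, Σwᵢ·x = 58, Σwᵢ·1 = 16.
For AᵀWz: Σwᵢ·x·z = -340, Σwᵢ·z = -68.
AᵀWA·[β₁, β₀]ᵀ = AᵀWz becomes [[454, 58]; [58, 16]]·[β₁, β₀]ᵀ = [-340, -68]ᵀ.
Eliminating β₀: 16·(row 1) − 58·(row 2) gives 3900·β₁ = 16·(-340) − 58·(-68) = -1496, so β₁ = -374/975.
Then β₀ = ((-68) − 58·(-374/975))/16 = -2788/975.

β₁ = -0.384, β₀ = -2.859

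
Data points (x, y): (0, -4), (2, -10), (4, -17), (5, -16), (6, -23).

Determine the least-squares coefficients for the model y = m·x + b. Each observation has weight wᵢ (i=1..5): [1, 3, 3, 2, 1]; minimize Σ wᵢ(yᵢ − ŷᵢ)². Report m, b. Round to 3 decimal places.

m = -2.829, b = -4.382

Normal-equation sums: Σwᵢ·x·x = 146, Σwᵢ·x = 34, Σwᵢ·1 = 10.
Right-hand side: Σwᵢ·x·y = -562, Σwᵢ·y = -140.
det = 146·10 − 34² = 304.
m = ((-562)·10 − 34·(-140))/304 = -215/76; b = (146·(-140) − 34·(-562))/304 = -333/76.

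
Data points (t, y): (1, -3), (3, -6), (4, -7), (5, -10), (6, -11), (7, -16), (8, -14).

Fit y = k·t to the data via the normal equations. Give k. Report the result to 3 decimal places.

The normal equations are: 200·k = -389.
(Σt·t = 200, Σt·y = -389.)
k = (-389)/200 = -1.945.

k = -1.945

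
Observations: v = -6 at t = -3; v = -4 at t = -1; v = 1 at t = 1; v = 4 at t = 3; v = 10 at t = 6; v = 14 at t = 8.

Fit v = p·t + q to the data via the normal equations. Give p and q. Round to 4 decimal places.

p = 1.8626, q = -1.1794

Forming XᵀX = [[120, 14]; [14, 6]] and Xᵀv = [207, 19]ᵀ gives XᵀX·[p, q]ᵀ = Xᵀv.
det = 120·6 − 14² = 524.
p = (207·6 − 14·19)/524 = 244/131; q = (120·19 − 14·207)/524 = -309/262.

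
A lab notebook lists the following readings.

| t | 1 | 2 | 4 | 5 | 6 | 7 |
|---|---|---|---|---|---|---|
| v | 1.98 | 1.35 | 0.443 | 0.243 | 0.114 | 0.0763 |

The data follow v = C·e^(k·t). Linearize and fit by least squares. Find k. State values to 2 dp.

With ln vᵢ as the transformed response and tᵢ as the regressor:
Σt = 25.0000, Σ(t)² = 131.0000, Σln v = -5.9903, Σt·ln v = -40.0878.
Equations: 131.0000·k + 25.0000·ln C = -40.0878;  25.0000·k + 6·ln C = -5.9903.
Slope k = (n·Σt·ln v − Σt·Σln v)/(n·Σ(t)² − (Σt)²) = (6·-40.0878 − 25.0000·-5.9903)/161.0000 = -0.56378; ln C = (Σln v − k·Σt)/n = 1.35071.

k = -0.56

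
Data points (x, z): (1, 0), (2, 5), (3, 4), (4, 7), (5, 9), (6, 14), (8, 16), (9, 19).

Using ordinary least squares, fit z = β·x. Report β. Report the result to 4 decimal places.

β = 2.0254

Setting ∂/∂β … = 0 gives: 236·β = 478.
Hence β = 478 / 236 ≈ 2.02542.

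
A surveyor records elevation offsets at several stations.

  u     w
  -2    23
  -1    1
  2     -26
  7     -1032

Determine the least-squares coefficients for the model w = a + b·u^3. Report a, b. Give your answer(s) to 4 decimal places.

a = -1.6610, b = -3.0040

With design matrix M, MᵀM = [[4, 342]; [342, 117778]] and Mᵀw = [-1034, -354369]ᵀ.
Δ = 4·117778 − 342² = 354148.
a = ((-1034)·117778 − 342·(-354369))/354148 = -294127/177074; b = (4·(-354369) − 342·(-1034))/354148 = -265962/88537.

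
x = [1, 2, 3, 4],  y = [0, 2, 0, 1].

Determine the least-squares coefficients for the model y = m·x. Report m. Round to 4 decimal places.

m = 0.2667

Normal-equation sums: Σx·x = 30.
Right-hand side: Σx·y = 8.
m = 8/30 = 0.266667.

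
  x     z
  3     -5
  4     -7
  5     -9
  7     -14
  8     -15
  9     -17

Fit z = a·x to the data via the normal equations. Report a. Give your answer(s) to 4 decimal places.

a = -1.8811

Normal-equation sums: Σx·x = 244.
Moment sums: Σx·z = -459.
So AᵀA·[a]ᵀ = Aᵀz: [[244]]·[a]ᵀ = [-459]ᵀ.
a = (-459)/244 = -1.88115.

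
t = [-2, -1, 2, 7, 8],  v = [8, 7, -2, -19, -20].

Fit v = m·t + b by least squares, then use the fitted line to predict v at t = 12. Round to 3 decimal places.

Sums needed: Σt·t = 122, Σt = 14, Σ1 = 5.
And Σt·v = -320, Σv = -26.
Normal equations: [[122, 14]; [14, 5]]·[m, b]ᵀ = [-320, -26]ᵀ.
Determinant 122·5 − 14² = 414.
m = ((-320)·5 − 14·(-26))/414 = -206/69; b = (122·(-26) − 14·(-320))/414 = 218/69.
At t = 12: v̂ = (-206/69)·(12) + (218/69)·(1) = -98/3.

v̂ = -32.667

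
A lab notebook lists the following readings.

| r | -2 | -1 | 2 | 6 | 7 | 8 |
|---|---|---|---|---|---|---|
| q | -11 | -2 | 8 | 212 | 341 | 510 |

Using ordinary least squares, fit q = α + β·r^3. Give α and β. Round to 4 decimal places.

α = -1.6906, β = 0.9983

Compute the Gram sums: Σ1 = 6, Σr^3 = 1070, Σr^3·r^3 = 426578.
Moment sums: Σq = 1058, Σr^3·q = 424029.
AᵀA·[α, β]ᵀ = Aᵀq becomes [[6, 1070]; [1070, 426578]]·[α, β]ᵀ = [1058, 424029]ᵀ.
Determinant 6·426578 − 1070² = 1414568.
α = (1058·426578 − 1070·424029)/1414568 = -1195753/707284; β = (6·424029 − 1070·1058)/1414568 = 706057/707284.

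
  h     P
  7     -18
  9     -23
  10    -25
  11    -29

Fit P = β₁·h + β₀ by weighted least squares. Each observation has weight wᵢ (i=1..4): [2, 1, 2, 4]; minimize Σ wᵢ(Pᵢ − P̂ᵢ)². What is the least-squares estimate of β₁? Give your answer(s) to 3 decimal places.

β₁ = -2.727

Compute the Gram sums: Σwᵢ·h·h = 863, Σwᵢ·h = 87, Σwᵢ·1 = 9.
Moment sums: Σwᵢ·h·P = -2235, Σwᵢ·P = -225.
Normal equations: [[863, 87]; [87, 9]]·[β₁, β₀]ᵀ = [-2235, -225]ᵀ.
det = 863·9 − 87² = 198.
β₁ = ((-2235)·9 − 87·(-225))/198 = -30/11; β₀ = (863·(-225) − 87·(-2235))/198 = 15/11.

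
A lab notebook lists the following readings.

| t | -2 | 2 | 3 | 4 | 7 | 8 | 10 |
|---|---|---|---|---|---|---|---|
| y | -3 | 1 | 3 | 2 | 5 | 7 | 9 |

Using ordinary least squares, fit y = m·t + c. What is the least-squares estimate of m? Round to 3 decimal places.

Forming AᵀA = [[246, 32]; [32, 7]] and Aᵀy = [206, 24]ᵀ gives AᵀA·[m, c]ᵀ = Aᵀy.
Δ = 246·7 − 32² = 698.
m = (206·7 − 32·24)/698 = 337/349; c = (246·24 − 32·206)/698 = -344/349.

m = 0.966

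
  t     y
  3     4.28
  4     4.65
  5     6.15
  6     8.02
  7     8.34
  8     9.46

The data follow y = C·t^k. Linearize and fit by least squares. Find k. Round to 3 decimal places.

Taking logs, ln y = k·ln t + ln C, so regress ln y on ln t.
Σln t = 9.9115, Σ(ln t)² = 17.0401, Σln y = 11.2573, Σln t·ln y = 19.1817.
Equations: 17.0401·k + 9.9115·ln C = 19.1817;  9.9115·k + 6·ln C = 11.2573.
Solving (det = 4.0036): k = 0.87763, ln C = 0.42645.

k = 0.878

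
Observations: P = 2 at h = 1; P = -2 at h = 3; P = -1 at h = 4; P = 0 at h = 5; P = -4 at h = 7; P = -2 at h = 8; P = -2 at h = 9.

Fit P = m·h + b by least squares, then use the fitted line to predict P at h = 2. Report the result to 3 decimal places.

XᵀX·[m, b]ᵀ = XᵀP reads: 245·m + 37·b = -70;  37·m + 7·b = -9.
(Σh·h = 245, Σh = 37, Σ1 = 7, Σh·P = -70, ΣP = -9.)
Δ = 245·7 − 37² = 346.
m = ((-70)·7 − 37·(-9))/346 = -157/346; b = (245·(-9) − 37·(-70))/346 = 385/346.
At h = 2: P̂ = (-157/346)·(2) + (385/346)·(1) = 71/346.

P̂ = 0.205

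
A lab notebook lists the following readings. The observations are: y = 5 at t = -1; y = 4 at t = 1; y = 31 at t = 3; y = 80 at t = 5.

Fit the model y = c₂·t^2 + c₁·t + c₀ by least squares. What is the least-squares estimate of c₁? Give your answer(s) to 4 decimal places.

c₁ = 0.1000

Compute the Gram sums: Σt^2·t^2 = 708, Σt^2·t = 152, Σt^2 = 36, Σt·t = 36, Σt = 8, Σ1 = 4.
For Mᵀy: Σt^2·y = 2288, Σt·y = 492, Σy = 120.
MᵀM·[c₂, c₁, c₀]ᵀ = Mᵀy becomes [[708, 152, 36]; [152, 36, 8]; [36, 8, 4]]·[c₂, c₁, c₀]ᵀ = [2288, 492, 120]ᵀ.
Solving the 3×3 system (Gaussian elimination) gives c₂ = 25/8, c₁ = 1/10, c₀ = 67/40.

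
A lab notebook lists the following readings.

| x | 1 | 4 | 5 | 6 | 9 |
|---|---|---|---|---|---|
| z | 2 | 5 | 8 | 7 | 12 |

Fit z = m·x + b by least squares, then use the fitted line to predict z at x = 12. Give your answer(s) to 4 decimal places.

Sums needed: Σx·x = 159, Σx = 25, Σ1 = 5.
For Aᵀz: Σx·z = 212, Σz = 34.
Normal equations: [[159, 25]; [25, 5]]·[m, b]ᵀ = [212, 34]ᵀ.
Eliminating b: 5·(row 1) − 25·(row 2) gives 170·m = 5·212 − 25·34 = 210, so m = 21/17.
Then b = (34 − 25·(21/17))/5 = 53/85.
At x = 12: ẑ = (21/17)·(12) + (53/85)·(1) = 1313/85.

ẑ = 15.4471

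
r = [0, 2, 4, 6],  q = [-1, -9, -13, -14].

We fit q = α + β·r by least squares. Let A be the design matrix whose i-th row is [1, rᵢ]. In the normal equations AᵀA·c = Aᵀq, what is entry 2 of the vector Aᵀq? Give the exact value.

-154

Entry 2 ↔ basis r, so (Aᵀq)_{2} = Σᵢ (r)·qᵢ = (0)·(-1) + (2)·(-9) + (4)·(-13) + (6)·(-14) = -154.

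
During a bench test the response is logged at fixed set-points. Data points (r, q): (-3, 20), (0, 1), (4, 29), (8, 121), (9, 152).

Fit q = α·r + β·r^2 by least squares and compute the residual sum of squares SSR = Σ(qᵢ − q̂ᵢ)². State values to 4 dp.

Compute the Gram sums: Σr·r = 170, Σr·r^2 = 1278, Σr^2·r^2 = 10994.
And Σr·q = 2392, Σr^2·q = 20700.
MᵀM·[α, β]ᵀ = Mᵀq becomes [[170, 1278]; [1278, 10994]]·[α, β]ᵀ = [2392, 20700]ᵀ.
det = 170·10994 − 1278² = 235696.
α = (2392·10994 − 1278·20700)/235696 = -19619/29462; β = (170·20700 − 1278·2392)/235696 = 57753/29462.
Residuals: 5303/14731, 1, 4413/14731, 12831/14731, -11599/14731; SSR = 38271/14731.

SSR = 2.5980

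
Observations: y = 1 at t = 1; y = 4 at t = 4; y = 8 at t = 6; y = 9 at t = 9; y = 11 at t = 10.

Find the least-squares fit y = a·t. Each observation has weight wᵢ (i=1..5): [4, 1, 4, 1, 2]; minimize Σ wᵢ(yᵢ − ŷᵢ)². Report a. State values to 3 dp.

a = 1.153

The normal equations are: 445·a = 513.
Hence a = 513 / 445 ≈ 1.15281.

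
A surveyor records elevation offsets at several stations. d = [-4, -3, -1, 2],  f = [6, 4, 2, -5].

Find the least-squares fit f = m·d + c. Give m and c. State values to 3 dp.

m = -1.786, c = -0.929

Compute the Gram sums: Σd·d = 30, Σd = -6, Σ1 = 4.
Right-hand side: Σd·f = -48, Σf = 7.
Δ = 30·4 − (-6)² = 84.
m = ((-48)·4 − (-6)·7)/84 = -25/14; c = (30·7 − (-6)·(-48))/84 = -13/14.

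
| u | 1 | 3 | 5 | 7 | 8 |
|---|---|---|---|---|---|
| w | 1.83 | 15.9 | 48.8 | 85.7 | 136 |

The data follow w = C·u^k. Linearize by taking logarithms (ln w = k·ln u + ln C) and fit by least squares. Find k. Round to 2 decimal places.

k = 2.04

Linearized form: ln w = k·ln u + ln C. From the 5 transformed points,
AᵀA = [[11.9079, 6.7334]; [6.7334, 5]], rhs = [28.1727, 16.6219]ᵀ  (here Σln u = 6.7334, Σ(ln u)² = 11.9079, Σln w = 16.6219, Σln u·ln w = 28.1727).
Δ = 11.9079·5 − (6.7334)² = 14.2007; k = (28.1727·5 − 6.7334·16.6219)/14.2007 = 2.03805, ln C = (11.9079·16.6219 − 6.7334·28.1727)/14.2007 = 0.57977.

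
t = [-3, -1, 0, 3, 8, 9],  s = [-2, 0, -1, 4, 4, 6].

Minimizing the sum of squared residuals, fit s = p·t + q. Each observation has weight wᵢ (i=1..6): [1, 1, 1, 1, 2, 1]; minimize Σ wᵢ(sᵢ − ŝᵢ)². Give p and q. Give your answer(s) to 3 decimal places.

Entries of AᵀWA: Σwᵢ·t·t = 228, Σwᵢ·t = 24, Σwᵢ·1 = 7.
For AᵀWs: Σwᵢ·t·s = 136, Σwᵢ·s = 15.
Determinant 228·7 − 24² = 1020.
p = (136·7 − 24·15)/1020 = 148/255; q = (228·15 − 24·136)/1020 = 13/85.

p = 0.580, q = 0.153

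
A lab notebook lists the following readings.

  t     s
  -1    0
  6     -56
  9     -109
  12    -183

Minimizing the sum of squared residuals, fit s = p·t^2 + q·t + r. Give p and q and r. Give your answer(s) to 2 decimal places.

p = -1.02, q = -2.78, r = -1.84

MᵀM·[p, q, r]ᵀ = Mᵀs reads: 28594·p + 2672·q + 262·r = -37197;  2672·p + 262·q + 26·r = -3513;  262·p + 26·q + 4·r = -348.
Solving the 3×3 system (Gaussian elimination) gives p = -3535/3453, q = -9616/3453, r = -4243/2302.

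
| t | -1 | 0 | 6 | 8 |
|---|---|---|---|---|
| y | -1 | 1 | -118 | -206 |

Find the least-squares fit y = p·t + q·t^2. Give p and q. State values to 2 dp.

p = -1.65, q = -3.01

With design matrix X, XᵀX = [[101, 727]; [727, 5393]] and Xᵀy = [-2355, -17433]ᵀ.
det = 101·5393 − 727² = 16164.
p = ((-2355)·5393 − 727·(-17433))/16164 = -2227/1347; q = (101·(-17433) − 727·(-2355))/16164 = -4054/1347.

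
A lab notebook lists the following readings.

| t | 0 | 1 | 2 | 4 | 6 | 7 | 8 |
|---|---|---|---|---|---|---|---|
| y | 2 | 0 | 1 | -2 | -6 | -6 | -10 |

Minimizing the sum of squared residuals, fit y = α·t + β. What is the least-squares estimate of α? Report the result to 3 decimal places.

The normal system AᵀA·[α, β]ᵀ = Aᵀy is [[170, 28]; [28, 7]]·[α, β]ᵀ = [-164, -21]ᵀ.
Δ = 170·7 − 28² = 406.
α = ((-164)·7 − 28·(-21))/406 = -40/29; β = (170·(-21) − 28·(-164))/406 = 73/29.

α = -1.379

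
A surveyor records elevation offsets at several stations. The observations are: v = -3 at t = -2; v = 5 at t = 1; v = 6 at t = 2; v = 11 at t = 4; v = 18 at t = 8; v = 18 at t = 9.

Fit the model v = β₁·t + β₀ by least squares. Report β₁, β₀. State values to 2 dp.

Sums needed: Σt·t = 170, Σt = 22, Σ1 = 6.
Moment sums: Σt·v = 373, Σv = 55.
XᵀX·[β₁, β₀]ᵀ = Xᵀv becomes [[170, 22]; [22, 6]]·[β₁, β₀]ᵀ = [373, 55]ᵀ.
Eliminating β₀: 6·(row 1) − 22·(row 2) gives 536·β₁ = 6·373 − 22·55 = 1028, so β₁ = 257/134.
Then β₀ = (55 − 22·(257/134))/6 = 143/67.

β₁ = 1.92, β₀ = 2.13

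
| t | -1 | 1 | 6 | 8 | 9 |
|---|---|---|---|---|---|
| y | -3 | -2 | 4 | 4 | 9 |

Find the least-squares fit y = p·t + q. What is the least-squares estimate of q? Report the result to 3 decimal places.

q = -2.534

The normal system MᵀM·[p, q]ᵀ = Mᵀy is [[183, 23]; [23, 5]]·[p, q]ᵀ = [138, 12]ᵀ.
Determinant 183·5 − 23² = 386.
p = (138·5 − 23·12)/386 = 207/193; q = (183·12 − 23·138)/386 = -489/193.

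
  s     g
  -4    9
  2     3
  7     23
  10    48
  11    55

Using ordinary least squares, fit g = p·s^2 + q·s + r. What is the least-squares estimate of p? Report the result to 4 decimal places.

p = 0.4577

Forming AᵀA = [[27314, 2618, 290]; [2618, 290, 26]; [290, 26, 5]] and Aᵀg = [12738, 1216, 138]ᵀ gives AᵀA·[p, q, r]ᵀ = Aᵀg.
Row-reducing yields p = 74833/163488, q = -3407/54496, r = 14069/10218.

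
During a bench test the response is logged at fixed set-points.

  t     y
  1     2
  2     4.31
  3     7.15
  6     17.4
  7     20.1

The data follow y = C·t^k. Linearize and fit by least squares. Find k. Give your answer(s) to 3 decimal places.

k = 1.205

With ln yᵢ as the transformed response and ln tᵢ as the regressor:
Sums: Σln t = 5.5294, Σ(ln t)² = 8.6844, Σln y = 9.9784, Σln t·ln y = 14.1310.
Normal system: [[8.6844, 5.5294]; [5.5294, 5]]·[k, ln C]ᵀ = [14.1310, 9.9784]ᵀ.
Solving (det = 12.8473): k = 1.20493, ln C = 0.66316.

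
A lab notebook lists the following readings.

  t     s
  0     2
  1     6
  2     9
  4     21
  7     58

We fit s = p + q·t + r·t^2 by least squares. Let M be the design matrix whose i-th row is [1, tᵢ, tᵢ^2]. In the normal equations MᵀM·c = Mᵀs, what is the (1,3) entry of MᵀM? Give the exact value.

Row 1 ↔ basis 1, column 3 ↔ basis t^2, so (MᵀM)_{1,3} = Σᵢ t^2 = (1)·(0) + (1)·(1) + (1)·(4) + (1)·(16) + (1)·(49) = 70.

70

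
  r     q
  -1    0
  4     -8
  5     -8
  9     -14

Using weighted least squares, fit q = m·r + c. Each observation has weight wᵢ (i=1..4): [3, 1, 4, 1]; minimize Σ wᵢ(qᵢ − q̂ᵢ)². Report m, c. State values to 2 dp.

m = -1.38, c = -1.40

The normal system MᵀWM·[m, c]ᵀ = MᵀWq is [[200, 30]; [30, 9]]·[m, c]ᵀ = [-318, -54]ᵀ.
Eliminating c: 9·(row 1) − 30·(row 2) gives 900·m = 9·(-318) − 30·(-54) = -1242, so m = -69/50.
Then c = ((-54) − 30·(-69/50))/9 = -7/5.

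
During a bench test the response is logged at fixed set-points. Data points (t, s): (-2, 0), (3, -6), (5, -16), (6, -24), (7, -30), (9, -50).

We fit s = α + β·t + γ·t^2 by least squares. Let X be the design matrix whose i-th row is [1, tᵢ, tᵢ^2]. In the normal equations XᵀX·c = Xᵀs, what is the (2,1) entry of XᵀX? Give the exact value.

Row 2 ↔ basis t, column 1 ↔ basis 1, so (XᵀX)_{2,1} = Σᵢ t = (-2)·(1) + (3)·(1) + (5)·(1) + (6)·(1) + (7)·(1) + (9)·(1) = 28.

28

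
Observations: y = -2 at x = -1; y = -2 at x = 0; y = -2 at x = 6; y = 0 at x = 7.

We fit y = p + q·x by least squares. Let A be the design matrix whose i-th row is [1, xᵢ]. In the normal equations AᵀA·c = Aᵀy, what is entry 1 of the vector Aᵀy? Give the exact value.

Entry 1 ↔ basis 1, so (Aᵀy)_{1} = Σᵢ yᵢ = (1)·(-2) + (1)·(-2) + (1)·(-2) + (1)·(0) = -6.

-6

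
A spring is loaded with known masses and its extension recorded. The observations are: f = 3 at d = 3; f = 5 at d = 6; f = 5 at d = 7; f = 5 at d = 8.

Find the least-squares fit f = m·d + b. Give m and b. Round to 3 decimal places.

m = 0.429, b = 1.929

Sums needed: Σd·d = 158, Σd = 24, Σ1 = 4.
For Xᵀf: Σd·f = 114, Σf = 18.
XᵀX·[m, b]ᵀ = Xᵀf becomes [[158, 24]; [24, 4]]·[m, b]ᵀ = [114, 18]ᵀ.
det = 158·4 − 24² = 56.
m = (114·4 − 24·18)/56 = 3/7; b = (158·18 − 24·114)/56 = 27/14.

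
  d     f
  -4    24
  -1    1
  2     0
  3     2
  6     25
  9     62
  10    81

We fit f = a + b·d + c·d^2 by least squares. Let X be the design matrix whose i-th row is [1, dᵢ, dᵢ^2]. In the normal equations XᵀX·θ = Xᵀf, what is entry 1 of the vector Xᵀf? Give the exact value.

Entry 1 ↔ basis 1, so (Xᵀf)_{1} = Σᵢ fᵢ = (1)·(24) + (1)·(1) + (1)·(0) + (1)·(2) + (1)·(25) + (1)·(62) + (1)·(81) = 195.

195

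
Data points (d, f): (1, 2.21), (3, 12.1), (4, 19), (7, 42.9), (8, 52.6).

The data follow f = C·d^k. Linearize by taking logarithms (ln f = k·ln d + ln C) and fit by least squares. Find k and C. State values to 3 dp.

With ln fᵢ as the transformed response and ln dᵢ as the regressor:
Σln d = 6.5103, Σ(ln d)² = 11.2394, Σln f = 13.9522, Σln d·ln f = 22.3756.
Equations: 11.2394·k + 6.5103·ln C = 22.3756;  6.5103·k + 5·ln C = 13.9522.
Solving (det = 13.8136): k = 1.52353, ln C = 0.80673, so C = exp(0.80673) = 2.24057.

k = 1.524, C = 2.241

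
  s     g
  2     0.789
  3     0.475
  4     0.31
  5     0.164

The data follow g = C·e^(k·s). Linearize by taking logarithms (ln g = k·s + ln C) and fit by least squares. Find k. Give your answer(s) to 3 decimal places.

k = -0.514

Let Y = ln g. Fitting Y = k·s + ln C by least squares:
Σs = 14.0000, Σ(s)² = 54.0000, Σln g = -3.9605, Σs·ln g = -16.4315.
Normal system: [[54.0000, 14.0000]; [14.0000, 4]]·[k, ln C]ᵀ = [-16.4315, -3.9605]ᵀ.
Slope k = (n·Σs·ln g − Σs·Σln g)/(n·Σ(s)² − (Σs)²) = (4·-16.4315 − 14.0000·-3.9605)/20.0000 = -0.51394; ln C = (Σln g − k·Σs)/n = 0.80868.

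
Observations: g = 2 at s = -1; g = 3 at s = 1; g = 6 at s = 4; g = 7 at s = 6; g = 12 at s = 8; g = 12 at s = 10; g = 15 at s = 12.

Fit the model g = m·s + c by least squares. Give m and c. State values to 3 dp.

With design matrix M, MᵀM = [[362, 40]; [40, 7]] and Mᵀg = [463, 57]ᵀ.
Determinant 362·7 − 40² = 934.
m = (463·7 − 40·57)/934 = 961/934; c = (362·57 − 40·463)/934 = 1057/467.

m = 1.029, c = 2.263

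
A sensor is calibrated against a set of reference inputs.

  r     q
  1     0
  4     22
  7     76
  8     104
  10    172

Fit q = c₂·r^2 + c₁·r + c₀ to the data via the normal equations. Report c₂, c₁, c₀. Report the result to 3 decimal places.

c₂ = 2.063, c₁ = -3.722, c₀ = 2.227

Setting ∂/∂c₂ … = 0 gives: 16754·c₂ + 1920·c₁ + 230·c₀ = 27932;  1920·c₂ + 230·c₁ + 30·c₀ = 3172;  230·c₂ + 30·c₁ + 5·c₀ = 374.
(Σr^2·r^2 = 16754, Σr^2·r = 1920, Σr^2 = 230, Σr·r = 230, Σr = 30, Σ1 = 5, Σr^2·q = 27932, Σr·q = 3172, Σq = 374.)
Inverting the 3×3 Gram matrix, [c₂, c₁, c₀]ᵀ = [196/95, -1768/475, 1058/475]ᵀ.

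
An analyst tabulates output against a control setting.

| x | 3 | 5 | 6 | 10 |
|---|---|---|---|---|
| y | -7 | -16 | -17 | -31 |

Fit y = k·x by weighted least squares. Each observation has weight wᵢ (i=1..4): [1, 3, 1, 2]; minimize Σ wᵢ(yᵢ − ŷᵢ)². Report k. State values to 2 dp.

k = -3.07

Entries of AᵀWA: Σwᵢ·x·x = 320.
Moment sums: Σwᵢ·x·y = -983.
Hence k = -983 / 320 ≈ -3.07187.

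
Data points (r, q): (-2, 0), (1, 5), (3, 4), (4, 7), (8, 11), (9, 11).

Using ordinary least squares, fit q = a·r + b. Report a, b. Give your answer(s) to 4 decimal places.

Forming XᵀX = [[175, 23]; [23, 6]] and Xᵀq = [232, 38]ᵀ gives XᵀX·[a, b]ᵀ = Xᵀq.
Δ = 175·6 − 23² = 521.
a = (232·6 − 23·38)/521 = 518/521; b = (175·38 − 23·232)/521 = 1314/521.

a = 0.9942, b = 2.5221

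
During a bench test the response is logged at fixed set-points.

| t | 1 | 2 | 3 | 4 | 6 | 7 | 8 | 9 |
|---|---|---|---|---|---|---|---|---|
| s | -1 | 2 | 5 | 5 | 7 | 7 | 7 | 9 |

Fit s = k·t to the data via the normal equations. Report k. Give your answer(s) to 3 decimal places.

k = 1.023

Setting ∂/∂k … = 0 gives: 260·k = 266.
(Σt·t = 260, Σt·s = 266.)
k = 266/260 = 1.02308.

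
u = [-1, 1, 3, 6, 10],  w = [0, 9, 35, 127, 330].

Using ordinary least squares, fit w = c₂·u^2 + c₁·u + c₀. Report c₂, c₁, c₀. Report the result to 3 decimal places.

With design matrix A, AᵀA = [[11379, 1243, 147]; [1243, 147, 19]; [147, 19, 5]] and Aᵀw = [37896, 4176, 501]ᵀ.
Inverting the 3×3 Gram matrix, [c₂, c₁, c₀]ᵀ = [111105/37172, 112593/37172, 15147/18586]ᵀ.

c₂ = 2.989, c₁ = 3.029, c₀ = 0.815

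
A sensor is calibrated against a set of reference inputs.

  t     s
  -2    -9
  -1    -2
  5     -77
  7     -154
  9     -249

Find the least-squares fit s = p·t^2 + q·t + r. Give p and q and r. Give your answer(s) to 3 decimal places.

p = -2.995, q = -0.878, r = 0.794

The normal equations are: 9604·p + 1188·q + 160·r = -29678;  1188·p + 160·q + 18·r = -3684;  160·p + 18·q + 5·r = -491.
(Σt^2·t^2 = 9604, Σt^2·t = 1188, Σt^2 = 160, Σt·t = 160, Σt = 18, Σ1 = 5, Σt^2·s = -29678, Σt·s = -3684, Σs = -491.)
Inverting the 3×3 Gram matrix, [p, q, r]ᵀ = [-2881/962, -7179/8177, 6495/8177]ᵀ.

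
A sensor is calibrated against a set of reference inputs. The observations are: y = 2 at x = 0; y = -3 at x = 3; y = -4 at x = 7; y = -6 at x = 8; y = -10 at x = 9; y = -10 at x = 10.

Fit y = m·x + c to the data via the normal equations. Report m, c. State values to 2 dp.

m = -1.12, c = 1.74

With design matrix A, AᵀA = [[303, 37]; [37, 6]] and Aᵀy = [-275, -31]ᵀ.
det = 303·6 − 37² = 449.
m = ((-275)·6 − 37·(-31))/449 = -503/449; c = (303·(-31) − 37·(-275))/449 = 782/449.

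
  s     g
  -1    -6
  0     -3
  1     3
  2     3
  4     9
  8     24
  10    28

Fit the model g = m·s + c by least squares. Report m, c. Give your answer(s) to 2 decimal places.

m = 3.13, c = -2.43

Entries of MᵀM: Σs·s = 186, Σs = 24, Σ1 = 7.
For Mᵀg: Σs·g = 523, Σg = 58.
Determinant 186·7 − 24² = 726.
m = (523·7 − 24·58)/726 = 2269/726; c = (186·58 − 24·523)/726 = -294/121.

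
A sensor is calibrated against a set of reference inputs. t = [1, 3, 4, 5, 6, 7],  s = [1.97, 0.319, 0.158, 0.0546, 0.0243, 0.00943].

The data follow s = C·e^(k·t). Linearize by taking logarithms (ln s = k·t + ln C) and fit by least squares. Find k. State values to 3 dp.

With ln sᵢ as the transformed response and tᵢ as the regressor:
AᵀA = [[136.0000, 26.0000]; [26.0000, 6]], rhs = [-79.6196, -13.5986]ᵀ  (here Σt = 26.0000, Σ(t)² = 136.0000, Σln s = -13.5986, Σt·ln s = -79.6196).
Slope k = (n·Σt·ln s − Σt·Σln s)/(n·Σ(t)² − (Σt)²) = (6·-79.6196 − 26.0000·-13.5986)/140.0000 = -0.88682; ln C = (Σln s − k·Σt)/n = 1.57648.

k = -0.887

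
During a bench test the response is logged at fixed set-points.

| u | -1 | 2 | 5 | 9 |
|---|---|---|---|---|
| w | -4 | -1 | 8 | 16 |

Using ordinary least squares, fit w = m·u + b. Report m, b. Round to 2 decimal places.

m = 2.10, b = -3.11

The normal equations are: 111·m + 15·b = 186;  15·m + 4·b = 19.
Determinant 111·4 − 15² = 219.
m = (186·4 − 15·19)/219 = 153/73; b = (111·19 − 15·186)/219 = -227/73.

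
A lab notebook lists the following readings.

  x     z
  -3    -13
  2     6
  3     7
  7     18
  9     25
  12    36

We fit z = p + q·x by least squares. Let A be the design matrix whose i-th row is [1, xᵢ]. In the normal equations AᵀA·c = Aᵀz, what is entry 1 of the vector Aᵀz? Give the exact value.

79

Entry 1 ↔ basis 1, so (Aᵀz)_{1} = Σᵢ zᵢ = (1)·(-13) + (1)·(6) + (1)·(7) + (1)·(18) + (1)·(25) + (1)·(36) = 79.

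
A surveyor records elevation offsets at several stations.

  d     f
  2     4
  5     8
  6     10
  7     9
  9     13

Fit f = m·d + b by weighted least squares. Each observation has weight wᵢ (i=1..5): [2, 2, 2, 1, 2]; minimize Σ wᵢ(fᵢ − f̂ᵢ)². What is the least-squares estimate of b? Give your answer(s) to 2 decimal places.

b = 1.66

Setting ∂/∂m … = 0 gives: 341·m + 51·b = 513;  51·m + 9·b = 79.
det = 341·9 − 51² = 468.
m = (513·9 − 51·79)/468 = 49/39; b = (341·79 − 51·513)/468 = 194/117.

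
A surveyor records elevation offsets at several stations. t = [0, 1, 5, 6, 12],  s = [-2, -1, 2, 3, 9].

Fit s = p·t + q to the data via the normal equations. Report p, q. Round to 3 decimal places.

p = 0.905, q = -2.145

From the data, Σt·t = 206, Σt = 24, Σ1 = 5.
Right-hand side: Σt·s = 135, Σs = 11.
AᵀA·[p, q]ᵀ = Aᵀs becomes [[206, 24]; [24, 5]]·[p, q]ᵀ = [135, 11]ᵀ.
Eliminating q: 5·(row 1) − 24·(row 2) gives 454·p = 5·135 − 24·11 = 411, so p = 411/454.
Then q = (11 − 24·(411/454))/5 = -487/227.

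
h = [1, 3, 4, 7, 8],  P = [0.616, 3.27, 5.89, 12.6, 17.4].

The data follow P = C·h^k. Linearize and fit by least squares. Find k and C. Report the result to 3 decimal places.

Linearized form: ln P = k·ln h + ln C. From the 5 transformed points,
Σln h = 6.5103, Σ(ln h)² = 11.2394, Σln P = 7.8637, Σln h·ln P = 14.6301.
Equations: 11.2394·k + 6.5103·ln C = 14.6301;  6.5103·k + 5·ln C = 7.8637.
Solving (det = 13.8136): k = 1.58943, ln C = -0.49678, so C = exp(-0.49678) = 0.60849.

k = 1.589, C = 0.608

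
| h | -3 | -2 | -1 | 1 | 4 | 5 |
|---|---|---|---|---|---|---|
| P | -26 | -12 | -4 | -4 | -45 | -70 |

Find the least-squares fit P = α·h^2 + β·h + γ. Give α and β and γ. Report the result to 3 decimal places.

Forming AᵀA = [[980, 154, 56]; [154, 56, 4]; [56, 4, 6]] and AᵀP = [-2760, -428, -161]ᵀ gives AᵀA·[α, β, γ]ᵀ = AᵀP.
Solving the 3×3 system (Gaussian elimination) gives α = -4447/1617, β = 4/1155, γ = -899/770.

α = -2.750, β = 0.003, γ = -1.168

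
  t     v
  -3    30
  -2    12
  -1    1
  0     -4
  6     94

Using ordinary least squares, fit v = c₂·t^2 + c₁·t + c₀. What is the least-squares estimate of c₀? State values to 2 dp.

Normal-equation sums: Σt^2·t^2 = 1394, Σt^2·t = 180, Σt^2 = 50, Σt·t = 50, Σt = 0, Σ1 = 5.
Right-hand side: Σt^2·v = 3703, Σt·v = 449, Σv = 133.
So XᵀX·[c₂, c₁, c₀]ᵀ = Xᵀv: [[1394, 180, 50]; [180, 50, 0]; [50, 0, 5]]·[c₂, c₁, c₀]ᵀ = [3703, 449, 133]ᵀ.
Solving the 3×3 system (Gaussian elimination) gives c₂ = 1261/410, c₁ = -4289/2050, c₀ = -852/205.

c₀ = -4.16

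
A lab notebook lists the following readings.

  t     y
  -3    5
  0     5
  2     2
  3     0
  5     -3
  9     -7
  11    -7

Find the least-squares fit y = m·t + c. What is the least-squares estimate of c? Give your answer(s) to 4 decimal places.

Entries of XᵀX: Σt·t = 249, Σt = 27, Σ1 = 7.
For Xᵀy: Σt·y = -166, Σy = -5.
Normal equations: [[249, 27]; [27, 7]]·[m, c]ᵀ = [-166, -5]ᵀ.
det = 249·7 − 27² = 1014.
m = ((-166)·7 − 27·(-5))/1014 = -79/78; c = (249·(-5) − 27·(-166))/1014 = 83/26.

c = 3.1923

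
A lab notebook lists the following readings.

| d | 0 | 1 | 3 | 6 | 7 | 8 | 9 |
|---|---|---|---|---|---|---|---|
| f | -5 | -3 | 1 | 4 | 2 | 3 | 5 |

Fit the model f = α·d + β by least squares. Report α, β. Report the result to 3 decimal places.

Setting ∂/∂α … = 0 gives: 240·α + 34·β = 107;  34·α + 7·β = 7.
(Σd·d = 240, Σd = 34, Σ1 = 7, Σd·f = 107, Σf = 7.)
det = 240·7 − 34² = 524.
α = (107·7 − 34·7)/524 = 511/524; β = (240·7 − 34·107)/524 = -979/262.

α = 0.975, β = -3.737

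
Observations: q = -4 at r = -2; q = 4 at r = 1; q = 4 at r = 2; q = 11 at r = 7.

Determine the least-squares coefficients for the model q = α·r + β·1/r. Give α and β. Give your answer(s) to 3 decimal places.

From the data, Σr·r = 58, Σr·1/r = 4, Σ1/r·1/r = 149/98.
Moment sums: Σr·q = 97, Σ1/r·q = 67/7.
So XᵀX·[α, β]ᵀ = Xᵀq: [[58, 4]; [4, 149/98]]·[α, β]ᵀ = [97, 67/7]ᵀ.
Determinant 58·(149/98) − 4² = 3537/49.
α = (97·(149/98) − 4·(67/7))/(3537/49) = 1189/786; β = (58·(67/7) − 4·97)/(3537/49) = 910/393.

α = 1.513, β = 2.316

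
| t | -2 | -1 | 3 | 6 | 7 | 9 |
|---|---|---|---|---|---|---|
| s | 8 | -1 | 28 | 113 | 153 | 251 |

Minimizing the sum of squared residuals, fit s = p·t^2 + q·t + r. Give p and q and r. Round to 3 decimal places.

p = 3.004, q = 1.131, r = -2.270

Normal-equation sums: Σt^2·t^2 = 10356, Σt^2·t = 1306, Σt^2 = 180, Σt·t = 180, Σt = 22, Σ1 = 6.
Right-hand side: Σt^2·s = 32179, Σt·s = 4077, Σs = 552.
Normal equations: [[10356, 1306, 180]; [1306, 180, 22]; [180, 22, 6]]·[p, q, r]ᵀ = [32179, 4077, 552]ᵀ.
Solving the 3×3 system (Gaussian elimination) gives p = 168937/56235, q = 42397/37490, r = -255347/112470.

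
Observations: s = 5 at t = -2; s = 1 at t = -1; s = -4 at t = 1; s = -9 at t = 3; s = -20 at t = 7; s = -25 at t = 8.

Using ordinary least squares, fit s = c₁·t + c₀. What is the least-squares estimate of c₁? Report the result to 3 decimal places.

c₁ = -2.852

Sums needed: Σt·t = 128, Σt = 16, Σ1 = 6.
For Mᵀs: Σt·s = -382, Σs = -52.
So MᵀM·[c₁, c₀]ᵀ = Mᵀs: [[128, 16]; [16, 6]]·[c₁, c₀]ᵀ = [-382, -52]ᵀ.
Determinant 128·6 − 16² = 512.
c₁ = ((-382)·6 − 16·(-52))/512 = -365/128; c₀ = (128·(-52) − 16·(-382))/512 = -17/16.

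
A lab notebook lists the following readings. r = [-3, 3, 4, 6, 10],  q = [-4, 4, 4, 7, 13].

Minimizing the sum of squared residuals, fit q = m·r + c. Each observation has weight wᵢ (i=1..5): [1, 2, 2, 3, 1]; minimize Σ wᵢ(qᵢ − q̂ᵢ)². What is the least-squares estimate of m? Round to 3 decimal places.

The normal system MᵀWM·[m, c]ᵀ = MᵀWq is [[267, 39]; [39, 9]]·[m, c]ᵀ = [324, 46]ᵀ.
Determinant 267·9 − 39² = 882.
m = (324·9 − 39·46)/882 = 187/147; c = (267·46 − 39·324)/882 = -59/147.

m = 1.272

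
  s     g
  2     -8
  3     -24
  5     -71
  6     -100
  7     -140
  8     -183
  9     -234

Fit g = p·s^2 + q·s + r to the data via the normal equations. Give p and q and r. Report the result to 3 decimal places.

p = -2.950, q = 0.364, r = 2.311

Compute the Gram sums: Σs^2·s^2 = 15076, Σs^2·s = 1960, Σs^2 = 268, Σs·s = 268, Σs = 40, Σ1 = 7.
Right-hand side: Σs^2·g = -43149, Σs·g = -5593, Σg = -760.
AᵀA·[p, q, r]ᵀ = Aᵀg becomes [[15076, 1960, 268]; [1960, 268, 40]; [268, 40, 7]]·[p, q, r]ᵀ = [-43149, -5593, -760]ᵀ.
Row-reducing yields p = -10657/3612, q = 1313/3612, r = 2087/903.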